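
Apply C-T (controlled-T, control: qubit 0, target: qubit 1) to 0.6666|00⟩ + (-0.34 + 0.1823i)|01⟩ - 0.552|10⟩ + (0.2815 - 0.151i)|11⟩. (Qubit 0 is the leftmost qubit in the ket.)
0.6666|00⟩ + (-0.34 + 0.1823i)|01⟩ - 0.552|10⟩ + (0.3058 + 0.09228i)|11⟩

C-T leaves the control-|0⟩ kets |00⟩, |01⟩ unchanged and applies T to qubit 1 on the control-|1⟩ pair (|10⟩, |11⟩).
T = [[1, 0], [0, (1/√2 + (1/√2)i)]].
With a = amp(|10⟩) = -0.552 and b = amp(|11⟩) = (0.2815 - 0.151i):
new amp(|10⟩) = (1)·a = -0.552
new amp(|11⟩) = (1/√2 + (1/√2)i)·b = (0.3058 + 0.09228i)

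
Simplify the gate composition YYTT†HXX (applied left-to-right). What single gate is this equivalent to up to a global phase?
H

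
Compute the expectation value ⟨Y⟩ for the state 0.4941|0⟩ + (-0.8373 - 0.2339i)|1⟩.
-0.2311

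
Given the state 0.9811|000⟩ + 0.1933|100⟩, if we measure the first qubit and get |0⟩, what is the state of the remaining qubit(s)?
|00⟩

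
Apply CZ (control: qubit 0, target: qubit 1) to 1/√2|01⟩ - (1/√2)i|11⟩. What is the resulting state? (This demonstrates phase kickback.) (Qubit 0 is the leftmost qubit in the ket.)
1/√2|01⟩ + (1/√2)i|11⟩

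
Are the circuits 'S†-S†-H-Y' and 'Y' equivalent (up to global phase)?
No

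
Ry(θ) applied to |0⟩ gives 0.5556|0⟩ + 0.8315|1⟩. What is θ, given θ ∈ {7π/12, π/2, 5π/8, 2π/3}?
5π/8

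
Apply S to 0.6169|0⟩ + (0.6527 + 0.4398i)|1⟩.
0.6169|0⟩ + (-0.4398 + 0.6527i)|1⟩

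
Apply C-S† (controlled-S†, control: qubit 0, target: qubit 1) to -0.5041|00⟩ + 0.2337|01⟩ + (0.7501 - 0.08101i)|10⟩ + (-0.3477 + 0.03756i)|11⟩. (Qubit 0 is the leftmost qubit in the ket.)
-0.5041|00⟩ + 0.2337|01⟩ + (0.7501 - 0.08101i)|10⟩ + (0.03756 + 0.3477i)|11⟩

C-S† leaves the control-|0⟩ kets |00⟩, |01⟩ unchanged and applies S† to qubit 1 on the control-|1⟩ pair (|10⟩, |11⟩).
S† = [[1, 0], [0, -i]].
With a = amp(|10⟩) = (0.7501 - 0.08101i) and b = amp(|11⟩) = (-0.3477 + 0.03756i):
new amp(|10⟩) = (1)·a = (0.7501 - 0.08101i)
new amp(|11⟩) = (-i)·b = (0.03756 + 0.3477i)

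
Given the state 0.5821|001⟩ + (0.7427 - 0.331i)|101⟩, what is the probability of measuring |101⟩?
0.6612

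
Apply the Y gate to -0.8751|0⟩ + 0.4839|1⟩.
-0.4839i|0⟩ - 0.8751i|1⟩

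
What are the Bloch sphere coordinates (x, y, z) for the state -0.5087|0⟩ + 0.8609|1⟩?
(-0.8759, 0, -0.4824)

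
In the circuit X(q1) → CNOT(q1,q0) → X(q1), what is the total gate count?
3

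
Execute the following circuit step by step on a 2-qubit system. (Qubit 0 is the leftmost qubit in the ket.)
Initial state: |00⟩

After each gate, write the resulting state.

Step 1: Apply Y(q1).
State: i|01⟩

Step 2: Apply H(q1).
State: (1/√2)i|00⟩ - (1/√2)i|01⟩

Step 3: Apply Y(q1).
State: -1/√2|00⟩ - 1/√2|01⟩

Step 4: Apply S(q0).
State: -1/√2|00⟩ - 1/√2|01⟩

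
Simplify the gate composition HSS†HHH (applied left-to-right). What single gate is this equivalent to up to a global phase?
I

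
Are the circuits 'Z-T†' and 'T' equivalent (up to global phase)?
No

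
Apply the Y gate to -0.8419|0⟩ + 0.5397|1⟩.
-0.5397i|0⟩ - 0.8419i|1⟩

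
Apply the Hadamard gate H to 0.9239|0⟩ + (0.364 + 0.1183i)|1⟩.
(0.9107 + 0.08365i)|0⟩ + (0.3959 - 0.08365i)|1⟩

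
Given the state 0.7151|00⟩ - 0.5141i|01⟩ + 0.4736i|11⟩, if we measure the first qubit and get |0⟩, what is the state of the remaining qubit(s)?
0.8119|0⟩ - 0.5837i|1⟩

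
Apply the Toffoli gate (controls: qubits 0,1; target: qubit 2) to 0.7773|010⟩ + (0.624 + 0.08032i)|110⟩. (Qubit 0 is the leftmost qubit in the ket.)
0.7773|010⟩ + (0.624 + 0.08032i)|111⟩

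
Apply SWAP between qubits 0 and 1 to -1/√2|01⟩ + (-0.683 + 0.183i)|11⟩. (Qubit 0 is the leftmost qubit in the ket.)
-1/√2|10⟩ + (-0.683 + 0.183i)|11⟩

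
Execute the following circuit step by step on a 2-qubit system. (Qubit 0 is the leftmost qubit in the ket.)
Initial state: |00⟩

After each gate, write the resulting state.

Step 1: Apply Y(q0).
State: i|10⟩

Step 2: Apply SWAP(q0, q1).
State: i|01⟩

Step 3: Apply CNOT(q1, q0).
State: i|11⟩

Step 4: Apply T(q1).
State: (-1/√2 + (1/√2)i)|11⟩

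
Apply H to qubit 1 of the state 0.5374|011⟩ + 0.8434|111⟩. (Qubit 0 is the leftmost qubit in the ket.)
0.38|001⟩ - 0.38|011⟩ + 0.5964|101⟩ - 0.5964|111⟩

H on qubit 1 mixes each pair of kets that differ only in qubit 1: amplitudes (a, b) of (|…0…⟩, |…1…⟩) become ((a + b)/√2, (a − b)/√2). Kets absent from the input have amplitude 0.
(|001⟩, |011⟩): (a, b) = (0, 0.5374) → (0.38, -0.38)
(|101⟩, |111⟩): (a, b) = (0, 0.8434) → (0.5964, -0.5964)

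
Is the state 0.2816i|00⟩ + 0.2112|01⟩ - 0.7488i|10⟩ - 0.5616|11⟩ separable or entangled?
Separable

Writing the state as a|00⟩ + b|01⟩ + c|10⟩ + d|11⟩, it is a product state iff ad − bc = 0.
Here (a, b, c, d) = (0.2816i, 0.2112, -0.7488i, -0.5616): ad − bc = (0.2816i)(-0.5616) − (0.2112)(-0.7488i) = 0, so the state is separable.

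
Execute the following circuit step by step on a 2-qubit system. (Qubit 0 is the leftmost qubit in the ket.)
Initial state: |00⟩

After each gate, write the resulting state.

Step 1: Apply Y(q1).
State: i|01⟩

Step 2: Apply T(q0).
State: i|01⟩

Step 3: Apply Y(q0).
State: -|11⟩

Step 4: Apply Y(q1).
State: i|10⟩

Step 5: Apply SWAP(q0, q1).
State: i|01⟩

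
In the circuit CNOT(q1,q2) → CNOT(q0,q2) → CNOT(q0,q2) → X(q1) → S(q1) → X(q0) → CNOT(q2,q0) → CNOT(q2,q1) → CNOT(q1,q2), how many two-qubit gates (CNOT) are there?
6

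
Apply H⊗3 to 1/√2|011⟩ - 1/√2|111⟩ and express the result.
1/2|100⟩ - 1/2|101⟩ - 1/2|110⟩ + 1/2|111⟩

H⊗3 gives amp(|y⟩) = (1/2√2) Σ_x (−1)^(x·y) amp(|x⟩), where x·y is the number of positions in which both x and y have a 1.
|000⟩: (1/√2 - 1/√2)/(2√2) = 0
|001⟩: (-1/√2 + 1/√2)/(2√2) = 0
|010⟩: (-1/√2 + 1/√2)/(2√2) = 0
|011⟩: (1/√2 - 1/√2)/(2√2) = 0
|100⟩: (1/√2 + 1/√2)/(2√2) = 1/2
|101⟩: (-1/√2 - 1/√2)/(2√2) = -1/2
|110⟩: (-1/√2 - 1/√2)/(2√2) = -1/2
|111⟩: (1/√2 + 1/√2)/(2√2) = 1/2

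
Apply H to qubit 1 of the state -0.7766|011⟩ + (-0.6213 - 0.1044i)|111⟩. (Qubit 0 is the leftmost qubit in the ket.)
-0.5491|001⟩ + 0.5491|011⟩ + (-0.4393 - 0.07382i)|101⟩ + (0.4393 + 0.07382i)|111⟩

H on qubit 1 mixes each pair of kets that differ only in qubit 1: amplitudes (a, b) of (|…0…⟩, |…1…⟩) become ((a + b)/√2, (a − b)/√2). Kets absent from the input have amplitude 0.
(|001⟩, |011⟩): (a, b) = (0, -0.7766) → (-0.5491, 0.5491)
(|101⟩, |111⟩): (a, b) = (0, (-0.6213 - 0.1044i)) → ((-0.4393 - 0.07382i), (0.4393 + 0.07382i))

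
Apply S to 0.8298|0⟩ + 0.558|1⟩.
0.8298|0⟩ + 0.558i|1⟩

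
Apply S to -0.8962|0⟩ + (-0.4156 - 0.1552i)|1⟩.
-0.8962|0⟩ + (0.1552 - 0.4156i)|1⟩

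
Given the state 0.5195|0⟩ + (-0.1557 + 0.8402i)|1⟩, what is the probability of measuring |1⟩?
0.7302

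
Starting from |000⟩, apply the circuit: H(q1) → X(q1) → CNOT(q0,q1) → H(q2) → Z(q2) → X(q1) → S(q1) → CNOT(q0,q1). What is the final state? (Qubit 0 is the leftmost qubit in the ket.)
1/2|000⟩ - 1/2|001⟩ + (1/2)i|010⟩ - (1/2)i|011⟩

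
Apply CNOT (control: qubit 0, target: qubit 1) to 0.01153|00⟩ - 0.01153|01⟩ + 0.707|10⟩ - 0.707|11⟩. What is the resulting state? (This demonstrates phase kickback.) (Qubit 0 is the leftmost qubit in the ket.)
0.01153|00⟩ - 0.01153|01⟩ - 0.707|10⟩ + 0.707|11⟩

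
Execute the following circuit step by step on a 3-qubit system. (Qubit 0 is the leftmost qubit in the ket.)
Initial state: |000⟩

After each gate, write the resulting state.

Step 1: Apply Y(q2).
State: i|001⟩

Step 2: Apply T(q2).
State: (-1/√2 + (1/√2)i)|001⟩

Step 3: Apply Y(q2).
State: (1/√2 + (1/√2)i)|000⟩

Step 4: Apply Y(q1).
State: (-1/√2 + (1/√2)i)|010⟩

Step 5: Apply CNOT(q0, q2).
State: (-1/√2 + (1/√2)i)|010⟩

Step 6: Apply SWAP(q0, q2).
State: (-1/√2 + (1/√2)i)|010⟩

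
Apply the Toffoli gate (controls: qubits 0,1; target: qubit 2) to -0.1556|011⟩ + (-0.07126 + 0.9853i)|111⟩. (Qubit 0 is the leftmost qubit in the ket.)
-0.1556|011⟩ + (-0.07126 + 0.9853i)|110⟩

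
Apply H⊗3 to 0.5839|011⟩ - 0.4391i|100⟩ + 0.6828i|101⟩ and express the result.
(0.2064 + 0.08616i)|000⟩ + (-0.2064 - 0.3967i)|001⟩ + (-0.2064 + 0.08616i)|010⟩ + (0.2064 - 0.3967i)|011⟩ + (0.2064 - 0.08616i)|100⟩ + (-0.2064 + 0.3967i)|101⟩ + (-0.2064 - 0.08616i)|110⟩ + (0.2064 + 0.3967i)|111⟩

H⊗3 gives amp(|y⟩) = (1/2√2) Σ_x (−1)^(x·y) amp(|x⟩), where x·y is the number of positions in which both x and y have a 1.
|000⟩: (0.5839 - 0.4391i + 0.6828i)/(2√2) = (0.2064 + 0.08616i)
|001⟩: (-0.5839 - 0.4391i - 0.6828i)/(2√2) = (-0.2064 - 0.3967i)
|010⟩: (-0.5839 - 0.4391i + 0.6828i)/(2√2) = (-0.2064 + 0.08616i)
|011⟩: (0.5839 - 0.4391i - 0.6828i)/(2√2) = (0.2064 - 0.3967i)
|100⟩: (0.5839 + 0.4391i - 0.6828i)/(2√2) = (0.2064 - 0.08616i)
|101⟩: (-0.5839 + 0.4391i + 0.6828i)/(2√2) = (-0.2064 + 0.3967i)
|110⟩: (-0.5839 + 0.4391i - 0.6828i)/(2√2) = (-0.2064 - 0.08616i)
|111⟩: (0.5839 + 0.4391i + 0.6828i)/(2√2) = (0.2064 + 0.3967i)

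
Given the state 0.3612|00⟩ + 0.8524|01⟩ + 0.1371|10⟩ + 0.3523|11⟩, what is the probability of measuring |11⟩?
0.1241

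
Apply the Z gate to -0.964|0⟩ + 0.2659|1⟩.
-0.964|0⟩ - 0.2659|1⟩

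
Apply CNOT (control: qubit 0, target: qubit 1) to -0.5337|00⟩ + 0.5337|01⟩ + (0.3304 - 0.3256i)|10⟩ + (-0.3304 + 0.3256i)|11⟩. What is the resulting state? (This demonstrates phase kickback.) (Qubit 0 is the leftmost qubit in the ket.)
-0.5337|00⟩ + 0.5337|01⟩ + (-0.3304 + 0.3256i)|10⟩ + (0.3304 - 0.3256i)|11⟩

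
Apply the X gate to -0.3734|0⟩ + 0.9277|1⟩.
0.9277|0⟩ - 0.3734|1⟩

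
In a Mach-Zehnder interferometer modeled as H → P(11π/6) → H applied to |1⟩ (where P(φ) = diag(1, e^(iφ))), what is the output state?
(0.06699 + 0.25i)|0⟩ + (0.933 - 0.25i)|1⟩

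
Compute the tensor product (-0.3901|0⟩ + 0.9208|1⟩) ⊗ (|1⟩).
-0.3901|01⟩ + 0.9208|11⟩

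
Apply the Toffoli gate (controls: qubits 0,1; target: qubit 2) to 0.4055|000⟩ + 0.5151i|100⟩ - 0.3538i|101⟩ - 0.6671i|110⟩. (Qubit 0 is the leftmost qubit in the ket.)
0.4055|000⟩ + 0.5151i|100⟩ - 0.3538i|101⟩ - 0.6671i|111⟩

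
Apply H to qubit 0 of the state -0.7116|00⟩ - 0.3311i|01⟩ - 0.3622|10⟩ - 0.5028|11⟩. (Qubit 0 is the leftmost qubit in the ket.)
-0.7593|00⟩ + (-0.3555 - 0.2341i)|01⟩ - 0.2471|10⟩ + (0.3555 - 0.2341i)|11⟩

H on qubit 0 mixes each pair of kets that differ only in qubit 0: amplitudes (a, b) of (|…0…⟩, |…1…⟩) become ((a + b)/√2, (a − b)/√2). Kets absent from the input have amplitude 0.
(|00⟩, |10⟩): (a, b) = (-0.7116, -0.3622) → (-0.7593, -0.2471)
(|01⟩, |11⟩): (a, b) = (-0.3311i, -0.5028) → ((-0.3555 - 0.2341i), (0.3555 - 0.2341i))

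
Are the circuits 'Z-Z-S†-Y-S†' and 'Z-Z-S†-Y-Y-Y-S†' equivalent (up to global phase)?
Yes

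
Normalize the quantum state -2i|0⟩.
-i|0⟩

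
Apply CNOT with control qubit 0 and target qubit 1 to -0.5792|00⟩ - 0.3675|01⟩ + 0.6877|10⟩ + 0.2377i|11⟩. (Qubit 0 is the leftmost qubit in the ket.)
-0.5792|00⟩ - 0.3675|01⟩ + 0.2377i|10⟩ + 0.6877|11⟩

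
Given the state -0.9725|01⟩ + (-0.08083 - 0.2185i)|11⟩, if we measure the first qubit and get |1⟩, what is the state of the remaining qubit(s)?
(-0.347 - 0.9379i)|1⟩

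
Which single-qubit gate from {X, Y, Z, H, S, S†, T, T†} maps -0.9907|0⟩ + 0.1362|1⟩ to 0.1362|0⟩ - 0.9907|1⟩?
X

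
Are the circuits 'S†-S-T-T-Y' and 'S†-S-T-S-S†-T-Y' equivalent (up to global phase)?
Yes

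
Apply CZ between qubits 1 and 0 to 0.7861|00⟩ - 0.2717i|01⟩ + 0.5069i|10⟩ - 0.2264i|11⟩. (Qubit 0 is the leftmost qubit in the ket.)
0.7861|00⟩ - 0.2717i|01⟩ + 0.5069i|10⟩ + 0.2264i|11⟩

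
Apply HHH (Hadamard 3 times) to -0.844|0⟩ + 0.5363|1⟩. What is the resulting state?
-0.2176|0⟩ - 0.976|1⟩

H² = I, so H^3 = H: a single Hadamard. With (a, b) = (-0.844, 0.5363), H gives ((a + b)/√2, (a − b)/√2) = (-0.2176, -0.976).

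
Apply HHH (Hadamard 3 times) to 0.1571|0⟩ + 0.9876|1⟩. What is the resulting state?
0.8094|0⟩ - 0.5873|1⟩

H² = I, so H^3 = H: a single Hadamard. With (a, b) = (0.1571, 0.9876), H gives ((a + b)/√2, (a − b)/√2) = (0.8094, -0.5873).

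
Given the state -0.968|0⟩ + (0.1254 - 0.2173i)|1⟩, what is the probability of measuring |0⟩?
0.937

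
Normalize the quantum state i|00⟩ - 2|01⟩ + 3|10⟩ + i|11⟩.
0.2582i|00⟩ - 0.5164|01⟩ + 0.7746|10⟩ + 0.2582i|11⟩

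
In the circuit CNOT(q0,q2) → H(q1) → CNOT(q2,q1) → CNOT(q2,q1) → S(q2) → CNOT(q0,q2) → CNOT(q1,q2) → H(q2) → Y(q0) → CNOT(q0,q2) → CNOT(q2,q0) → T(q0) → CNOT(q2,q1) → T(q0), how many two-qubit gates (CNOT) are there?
8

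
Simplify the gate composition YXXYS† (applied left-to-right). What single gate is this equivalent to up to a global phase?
S†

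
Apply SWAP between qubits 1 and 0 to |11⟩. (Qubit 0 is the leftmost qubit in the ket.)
|11⟩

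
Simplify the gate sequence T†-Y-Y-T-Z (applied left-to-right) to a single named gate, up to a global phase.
Z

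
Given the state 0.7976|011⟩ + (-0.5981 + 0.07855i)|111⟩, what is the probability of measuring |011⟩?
0.6362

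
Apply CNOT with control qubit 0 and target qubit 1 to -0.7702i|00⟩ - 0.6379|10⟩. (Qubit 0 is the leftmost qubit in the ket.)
-0.7702i|00⟩ - 0.6379|11⟩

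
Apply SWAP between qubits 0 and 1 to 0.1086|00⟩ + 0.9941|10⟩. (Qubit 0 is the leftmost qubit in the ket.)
0.1086|00⟩ + 0.9941|01⟩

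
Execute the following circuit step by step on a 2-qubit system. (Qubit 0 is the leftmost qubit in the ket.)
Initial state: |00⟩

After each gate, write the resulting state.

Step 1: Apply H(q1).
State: 1/√2|00⟩ + 1/√2|01⟩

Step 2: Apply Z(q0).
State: 1/√2|00⟩ + 1/√2|01⟩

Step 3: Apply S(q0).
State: 1/√2|00⟩ + 1/√2|01⟩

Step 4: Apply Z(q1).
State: 1/√2|00⟩ - 1/√2|01⟩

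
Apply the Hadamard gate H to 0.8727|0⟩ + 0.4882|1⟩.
0.9623|0⟩ + 0.2719|1⟩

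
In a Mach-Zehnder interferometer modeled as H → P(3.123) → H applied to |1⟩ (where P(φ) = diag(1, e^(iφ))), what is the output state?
(0.9999 - 0.009296i)|0⟩ + (0.00008642 + 0.009296i)|1⟩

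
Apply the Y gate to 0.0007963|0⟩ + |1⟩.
-i|0⟩ + 0.0007963i|1⟩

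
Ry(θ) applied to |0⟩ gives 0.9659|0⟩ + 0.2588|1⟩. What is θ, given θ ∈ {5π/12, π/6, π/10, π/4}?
π/6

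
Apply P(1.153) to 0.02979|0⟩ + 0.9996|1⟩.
0.02979|0⟩ + (0.4056 + 0.9136i)|1⟩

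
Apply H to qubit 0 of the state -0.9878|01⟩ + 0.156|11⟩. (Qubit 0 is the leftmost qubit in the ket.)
-0.5882|01⟩ - 0.8088|11⟩

H on qubit 0 mixes each pair of kets that differ only in qubit 0: amplitudes (a, b) of (|…0…⟩, |…1…⟩) become ((a + b)/√2, (a − b)/√2). Kets absent from the input have amplitude 0.
(|01⟩, |11⟩): (a, b) = (-0.9878, 0.156) → (-0.5882, -0.8088)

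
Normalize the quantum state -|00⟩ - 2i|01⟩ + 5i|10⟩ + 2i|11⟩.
-0.1715|00⟩ - 0.343i|01⟩ + 0.8575i|10⟩ + 0.343i|11⟩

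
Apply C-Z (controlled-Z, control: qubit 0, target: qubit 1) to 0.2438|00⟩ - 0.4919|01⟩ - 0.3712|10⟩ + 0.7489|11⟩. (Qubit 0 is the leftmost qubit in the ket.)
0.2438|00⟩ - 0.4919|01⟩ - 0.3712|10⟩ - 0.7489|11⟩

C-Z leaves the control-|0⟩ kets |00⟩, |01⟩ unchanged and applies Z to qubit 1 on the control-|1⟩ pair (|10⟩, |11⟩).
Z = [[1, 0], [0, -1]].
With a = amp(|10⟩) = -0.3712 and b = amp(|11⟩) = 0.7489:
new amp(|10⟩) = (1)·a = -0.3712
new amp(|11⟩) = (-1)·b = -0.7489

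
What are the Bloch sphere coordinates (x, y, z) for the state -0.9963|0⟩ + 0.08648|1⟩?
(-0.1723, 0, 0.9851)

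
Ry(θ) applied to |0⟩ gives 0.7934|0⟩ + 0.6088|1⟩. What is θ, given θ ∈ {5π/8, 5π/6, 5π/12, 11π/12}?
5π/12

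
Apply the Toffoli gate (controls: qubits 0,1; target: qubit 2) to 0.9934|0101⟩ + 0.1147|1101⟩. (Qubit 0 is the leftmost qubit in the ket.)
0.9934|0101⟩ + 0.1147|1111⟩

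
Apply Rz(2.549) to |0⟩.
(0.292 - 0.9564i)|0⟩

Rz(2.549) = [[e^(−iθ/2), 0], [0, e^(iθ/2)]] with e^(±iθ/2) = cos(θ/2) ± i·sin(θ/2); θ = 2.549, cos(θ/2) ≈ 0.29198, sin(θ/2) ≈ 0.956424.
With a = amp(|0⟩) = 1 and b = amp(|1⟩) = 0:
new amp(|0⟩) = (0.29198 - 0.956424i)·a = (0.292 - 0.9564i)
new amp(|1⟩) = (0.29198 + 0.956424i)·b = 0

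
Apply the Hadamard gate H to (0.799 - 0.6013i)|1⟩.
(0.565 - 0.4252i)|0⟩ + (-0.565 + 0.4252i)|1⟩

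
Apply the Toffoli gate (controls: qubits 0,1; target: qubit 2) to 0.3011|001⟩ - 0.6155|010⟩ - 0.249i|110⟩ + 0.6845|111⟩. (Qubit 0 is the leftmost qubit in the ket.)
0.3011|001⟩ - 0.6155|010⟩ + 0.6845|110⟩ - 0.249i|111⟩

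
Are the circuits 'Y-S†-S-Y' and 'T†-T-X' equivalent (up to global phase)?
No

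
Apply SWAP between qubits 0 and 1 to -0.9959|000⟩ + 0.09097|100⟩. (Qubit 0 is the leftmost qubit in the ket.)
-0.9959|000⟩ + 0.09097|010⟩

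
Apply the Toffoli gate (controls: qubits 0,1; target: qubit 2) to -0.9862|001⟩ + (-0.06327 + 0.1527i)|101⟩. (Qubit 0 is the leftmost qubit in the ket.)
-0.9862|001⟩ + (-0.06327 + 0.1527i)|101⟩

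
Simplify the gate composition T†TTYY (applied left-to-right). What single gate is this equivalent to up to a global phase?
T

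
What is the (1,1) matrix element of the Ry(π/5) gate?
0.9511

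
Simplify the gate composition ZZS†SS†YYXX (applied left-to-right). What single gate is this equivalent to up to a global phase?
S†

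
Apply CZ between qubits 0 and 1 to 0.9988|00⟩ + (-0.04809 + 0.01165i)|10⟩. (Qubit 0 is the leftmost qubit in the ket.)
0.9988|00⟩ + (-0.04809 + 0.01165i)|10⟩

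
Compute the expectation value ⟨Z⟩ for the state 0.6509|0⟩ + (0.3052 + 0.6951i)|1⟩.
-0.1526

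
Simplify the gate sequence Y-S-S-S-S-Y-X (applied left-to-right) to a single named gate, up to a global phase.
X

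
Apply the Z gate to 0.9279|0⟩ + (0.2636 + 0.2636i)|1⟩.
0.9279|0⟩ + (-0.2636 - 0.2636i)|1⟩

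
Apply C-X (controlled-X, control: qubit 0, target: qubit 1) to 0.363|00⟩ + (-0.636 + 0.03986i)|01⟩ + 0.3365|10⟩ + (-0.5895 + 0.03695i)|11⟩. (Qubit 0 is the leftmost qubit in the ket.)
0.363|00⟩ + (-0.636 + 0.03986i)|01⟩ + (-0.5895 + 0.03695i)|10⟩ + 0.3365|11⟩

C-X leaves the control-|0⟩ kets |00⟩, |01⟩ unchanged and applies X to qubit 1 on the control-|1⟩ pair (|10⟩, |11⟩).
X = [[0, 1], [1, 0]].
With a = amp(|10⟩) = 0.3365 and b = amp(|11⟩) = (-0.5895 + 0.03695i):
new amp(|10⟩) = (1)·b = (-0.5895 + 0.03695i)
new amp(|11⟩) = (1)·a = 0.3365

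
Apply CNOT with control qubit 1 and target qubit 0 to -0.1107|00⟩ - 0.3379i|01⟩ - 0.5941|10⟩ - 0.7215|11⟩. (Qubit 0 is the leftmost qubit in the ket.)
-0.1107|00⟩ - 0.7215|01⟩ - 0.5941|10⟩ - 0.3379i|11⟩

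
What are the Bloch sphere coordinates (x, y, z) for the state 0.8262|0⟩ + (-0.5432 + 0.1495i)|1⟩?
(-0.8976, 0.247, 0.3652)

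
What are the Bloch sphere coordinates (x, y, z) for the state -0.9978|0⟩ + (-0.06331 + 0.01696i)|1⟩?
(0.1263, -0.03385, 0.9913)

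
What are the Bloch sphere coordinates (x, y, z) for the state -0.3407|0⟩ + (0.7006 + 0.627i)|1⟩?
(-0.4774, -0.4272, -0.7679)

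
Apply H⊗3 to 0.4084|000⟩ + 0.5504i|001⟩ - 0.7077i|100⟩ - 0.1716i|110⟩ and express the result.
(0.1444 - 0.1163i)|000⟩ + (0.1444 - 0.5055i)|001⟩ + (0.1444 + 0.005056i)|010⟩ + (0.1444 - 0.3841i)|011⟩ + (0.1444 + 0.5055i)|100⟩ + (0.1444 + 0.1163i)|101⟩ + (0.1444 + 0.3841i)|110⟩ + (0.1444 - 0.005056i)|111⟩

H⊗3 gives amp(|y⟩) = (1/2√2) Σ_x (−1)^(x·y) amp(|x⟩), where x·y is the number of positions in which both x and y have a 1.
|000⟩: (0.4084 + 0.5504i - 0.7077i - 0.1716i)/(2√2) = (0.1444 - 0.1163i)
|001⟩: (0.4084 - 0.5504i - 0.7077i - 0.1716i)/(2√2) = (0.1444 - 0.5055i)
|010⟩: (0.4084 + 0.5504i - 0.7077i + 0.1716i)/(2√2) = (0.1444 + 0.005056i)
|011⟩: (0.4084 - 0.5504i - 0.7077i + 0.1716i)/(2√2) = (0.1444 - 0.3841i)
|100⟩: (0.4084 + 0.5504i + 0.7077i + 0.1716i)/(2√2) = (0.1444 + 0.5055i)
|101⟩: (0.4084 - 0.5504i + 0.7077i + 0.1716i)/(2√2) = (0.1444 + 0.1163i)
|110⟩: (0.4084 + 0.5504i + 0.7077i - 0.1716i)/(2√2) = (0.1444 + 0.3841i)
|111⟩: (0.4084 - 0.5504i + 0.7077i - 0.1716i)/(2√2) = (0.1444 - 0.005056i)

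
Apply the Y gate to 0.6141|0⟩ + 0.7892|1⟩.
-0.7892i|0⟩ + 0.6141i|1⟩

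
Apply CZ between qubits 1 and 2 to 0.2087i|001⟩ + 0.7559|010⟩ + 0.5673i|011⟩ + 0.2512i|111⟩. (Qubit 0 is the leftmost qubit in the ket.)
0.2087i|001⟩ + 0.7559|010⟩ - 0.5673i|011⟩ - 0.2512i|111⟩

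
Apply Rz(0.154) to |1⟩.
(0.997 + 0.07692i)|1⟩

Rz(0.154) = [[e^(−iθ/2), 0], [0, e^(iθ/2)]] with e^(±iθ/2) = cos(θ/2) ± i·sin(θ/2); θ = 0.154, cos(θ/2) ≈ 0.997037, sin(θ/2) ≈ 0.0769239.
With a = amp(|0⟩) = 0 and b = amp(|1⟩) = 1:
new amp(|0⟩) = (0.997037 - 0.0769239i)·a = 0
new amp(|1⟩) = (0.997037 + 0.0769239i)·b = (0.997 + 0.07692i)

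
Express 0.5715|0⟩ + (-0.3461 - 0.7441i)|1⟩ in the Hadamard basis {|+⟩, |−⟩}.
(0.1594 - 0.5262i)|+⟩ + (0.6488 + 0.5262i)|−⟩

With |ψ⟩ = α|0⟩ + β|1⟩, the Hadamard-basis coefficients are ⟨+|ψ⟩ = (α + β)/√2 and ⟨−|ψ⟩ = (α − β)/√2.
Here α = 0.5715, β = (-0.3461 - 0.7441i): (α + β)/√2 = (0.1594 - 0.5262i), (α − β)/√2 = (0.6488 + 0.5262i).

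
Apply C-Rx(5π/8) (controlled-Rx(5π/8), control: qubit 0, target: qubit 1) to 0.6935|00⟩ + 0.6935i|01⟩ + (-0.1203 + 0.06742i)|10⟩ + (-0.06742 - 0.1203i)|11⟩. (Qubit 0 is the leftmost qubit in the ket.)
0.6935|00⟩ + 0.6935i|01⟩ + (-0.1669 + 0.09351i)|10⟩ + (0.0186 + 0.03319i)|11⟩

C-Rx(5π/8) leaves the control-|0⟩ kets |00⟩, |01⟩ unchanged and applies Rx(5π/8) to qubit 1 on the control-|1⟩ pair (|10⟩, |11⟩).
Rx(5π/8) = [[cos(θ/2), −i·sin(θ/2)], [−i·sin(θ/2), cos(θ/2)]]; θ = 5π/8, cos(θ/2) ≈ 0.55557, sin(θ/2) ≈ 0.83147.
With a = amp(|10⟩) = (-0.1203 + 0.06742i) and b = amp(|11⟩) = (-0.06742 - 0.1203i):
new amp(|10⟩) = (0.55557)·a + (-0.83147i)·b = (-0.1669 + 0.09351i)
new amp(|11⟩) = (-0.83147i)·a + (0.55557)·b = (0.0186 + 0.03319i)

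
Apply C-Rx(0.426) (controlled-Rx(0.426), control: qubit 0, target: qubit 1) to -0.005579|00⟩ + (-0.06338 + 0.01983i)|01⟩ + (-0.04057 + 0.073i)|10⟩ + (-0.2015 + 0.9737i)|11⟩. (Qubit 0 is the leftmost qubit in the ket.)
-0.005579|00⟩ + (-0.06338 + 0.01983i)|01⟩ + (0.1662 + 0.1139i)|10⟩ + (-0.1815 + 0.9603i)|11⟩

C-Rx(0.426) leaves the control-|0⟩ kets |00⟩, |01⟩ unchanged and applies Rx(0.426) to qubit 1 on the control-|1⟩ pair (|10⟩, |11⟩).
Rx(0.426) = [[cos(θ/2), −i·sin(θ/2)], [−i·sin(θ/2), cos(θ/2)]]; θ = 0.426, cos(θ/2) ≈ 0.977401, sin(θ/2) ≈ 0.211393.
With a = amp(|10⟩) = (-0.04057 + 0.073i) and b = amp(|11⟩) = (-0.2015 + 0.9737i):
new amp(|10⟩) = (0.977401)·a + (-0.211393i)·b = (0.1662 + 0.1139i)
new amp(|11⟩) = (-0.211393i)·a + (0.977401)·b = (-0.1815 + 0.9603i)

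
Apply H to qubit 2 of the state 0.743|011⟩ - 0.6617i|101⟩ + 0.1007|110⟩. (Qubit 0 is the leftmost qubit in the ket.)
0.5254|010⟩ - 0.5254|011⟩ - 0.4679i|100⟩ + 0.4679i|101⟩ + 0.07121|110⟩ + 0.07121|111⟩

H on qubit 2 mixes each pair of kets that differ only in qubit 2: amplitudes (a, b) of (|…0…⟩, |…1…⟩) become ((a + b)/√2, (a − b)/√2). Kets absent from the input have amplitude 0.
(|010⟩, |011⟩): (a, b) = (0, 0.743) → (0.5254, -0.5254)
(|100⟩, |101⟩): (a, b) = (0, -0.6617i) → (-0.4679i, 0.4679i)
(|110⟩, |111⟩): (a, b) = (0.1007, 0) → (0.07121, 0.07121)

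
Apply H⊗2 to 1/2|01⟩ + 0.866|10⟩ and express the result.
0.683|00⟩ + 0.183|01⟩ - 0.183|10⟩ - 0.683|11⟩

H⊗2 gives amp(|y⟩) = (1/2) Σ_x (−1)^(x·y) amp(|x⟩), where x·y is the number of positions in which both x and y have a 1.
|00⟩: (1/2 + 0.866)/2 = 0.683
|01⟩: (-1/2 + 0.866)/2 = 0.183
|10⟩: (1/2 - 0.866)/2 = -0.183
|11⟩: (-1/2 - 0.866)/2 = -0.683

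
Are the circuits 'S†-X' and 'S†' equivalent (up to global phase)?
No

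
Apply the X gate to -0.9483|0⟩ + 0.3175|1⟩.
0.3175|0⟩ - 0.9483|1⟩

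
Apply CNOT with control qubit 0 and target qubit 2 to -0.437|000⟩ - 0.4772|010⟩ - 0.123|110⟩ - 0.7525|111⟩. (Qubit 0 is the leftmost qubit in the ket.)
-0.437|000⟩ - 0.4772|010⟩ - 0.7525|110⟩ - 0.123|111⟩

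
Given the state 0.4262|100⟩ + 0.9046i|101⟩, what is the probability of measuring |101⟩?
0.8183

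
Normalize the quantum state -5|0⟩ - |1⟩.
-0.9806|0⟩ - 0.1961|1⟩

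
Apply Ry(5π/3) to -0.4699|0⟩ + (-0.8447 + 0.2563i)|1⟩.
(0.8293 - 0.1282i)|0⟩ + (0.4966 - 0.222i)|1⟩

Ry(5π/3) = [[cos(θ/2), −sin(θ/2)], [sin(θ/2), cos(θ/2)]]; θ = 5π/3, cos(θ/2) ≈ -0.866025, sin(θ/2) ≈ 0.5.
With a = amp(|0⟩) = -0.4699 and b = amp(|1⟩) = (-0.8447 + 0.2563i):
new amp(|0⟩) = (-0.866025)·a + (-0.5)·b = (0.8293 - 0.1282i)
new amp(|1⟩) = (0.5)·a + (-0.866025)·b = (0.4966 - 0.222i)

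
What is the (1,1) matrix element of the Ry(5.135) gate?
-0.8397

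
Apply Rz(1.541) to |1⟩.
(0.7176 + 0.6965i)|1⟩

Rz(1.541) = [[e^(−iθ/2), 0], [0, e^(iθ/2)]] with e^(±iθ/2) = cos(θ/2) ± i·sin(θ/2); θ = 1.541, cos(θ/2) ≈ 0.717563, sin(θ/2) ≈ 0.696494.
With a = amp(|0⟩) = 0 and b = amp(|1⟩) = 1:
new amp(|0⟩) = (0.717563 - 0.696494i)·a = 0
new amp(|1⟩) = (0.717563 + 0.696494i)·b = (0.7176 + 0.6965i)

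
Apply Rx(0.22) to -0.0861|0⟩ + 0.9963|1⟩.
(-0.08558 - 0.1094i)|0⟩ + (0.9903 + 0.009452i)|1⟩

Rx(0.22) = [[cos(θ/2), −i·sin(θ/2)], [−i·sin(θ/2), cos(θ/2)]]; θ = 0.22, cos(θ/2) ≈ 0.993956, sin(θ/2) ≈ 0.109778.
With a = amp(|0⟩) = -0.0861 and b = amp(|1⟩) = 0.9963:
new amp(|0⟩) = (0.993956)·a + (-0.109778i)·b = (-0.08558 - 0.1094i)
new amp(|1⟩) = (-0.109778i)·a + (0.993956)·b = (0.9903 + 0.009452i)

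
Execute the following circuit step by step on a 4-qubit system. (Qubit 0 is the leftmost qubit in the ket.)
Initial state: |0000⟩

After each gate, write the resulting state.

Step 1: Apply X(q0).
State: |1000⟩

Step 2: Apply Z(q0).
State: -|1000⟩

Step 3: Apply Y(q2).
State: -i|1010⟩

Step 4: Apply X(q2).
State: -i|1000⟩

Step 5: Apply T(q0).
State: (1/√2 - (1/√2)i)|1000⟩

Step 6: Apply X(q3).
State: (1/√2 - (1/√2)i)|1001⟩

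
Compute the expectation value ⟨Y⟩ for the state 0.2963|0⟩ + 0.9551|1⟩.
0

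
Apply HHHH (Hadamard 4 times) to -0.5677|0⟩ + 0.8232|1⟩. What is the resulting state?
-0.5677|0⟩ + 0.8232|1⟩

H² = I, so an even number of Hadamards cancels: H^4 = I and the state is unchanged.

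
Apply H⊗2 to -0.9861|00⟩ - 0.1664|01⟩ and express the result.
-0.5763|00⟩ - 0.4099|01⟩ - 0.5763|10⟩ - 0.4099|11⟩

H⊗2 gives amp(|y⟩) = (1/2) Σ_x (−1)^(x·y) amp(|x⟩), where x·y is the number of positions in which both x and y have a 1.
|00⟩: (-0.9861 - 0.1664)/2 = -0.5763
|01⟩: (-0.9861 + 0.1664)/2 = -0.4099
|10⟩: (-0.9861 - 0.1664)/2 = -0.5763
|11⟩: (-0.9861 + 0.1664)/2 = -0.4099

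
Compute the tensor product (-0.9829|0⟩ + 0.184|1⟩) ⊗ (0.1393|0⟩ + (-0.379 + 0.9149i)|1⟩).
-0.1369|00⟩ + (0.3725 - 0.8993i)|01⟩ + 0.02563|10⟩ + (-0.06974 + 0.1683i)|11⟩

amp(|b₁b₂…⟩) = product of the factor amplitudes for bits b₁, b₂, …; only kets whose every factor amplitude is nonzero survive.
|00⟩: (-0.9829)(0.1393) = -0.1369
|01⟩: (-0.9829)(-0.379 + 0.9149i) = (0.3725 - 0.8993i)
|10⟩: (0.184)(0.1393) = 0.02563
|11⟩: (0.184)(-0.379 + 0.9149i) = (-0.06974 + 0.1683i)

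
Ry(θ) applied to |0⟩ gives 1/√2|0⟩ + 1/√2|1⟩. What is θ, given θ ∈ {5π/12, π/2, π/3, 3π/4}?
π/2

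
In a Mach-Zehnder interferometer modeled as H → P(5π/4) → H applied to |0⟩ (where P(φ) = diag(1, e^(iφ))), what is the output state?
(0.1464 - (1/√8)i)|0⟩ + (0.8536 + (1/√8)i)|1⟩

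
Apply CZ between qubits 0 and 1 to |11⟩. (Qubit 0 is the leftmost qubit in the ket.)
-|11⟩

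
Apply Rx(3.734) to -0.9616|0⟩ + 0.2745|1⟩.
(0.2807 - 0.2625i)|0⟩ + (-0.08012 + 0.9197i)|1⟩

Rx(3.734) = [[cos(θ/2), −i·sin(θ/2)], [−i·sin(θ/2), cos(θ/2)]]; θ = 3.734, cos(θ/2) ≈ -0.291891, sin(θ/2) ≈ 0.956451.
With a = amp(|0⟩) = -0.9616 and b = amp(|1⟩) = 0.2745:
new amp(|0⟩) = (-0.291891)·a + (-0.956451i)·b = (0.2807 - 0.2625i)
new amp(|1⟩) = (-0.956451i)·a + (-0.291891)·b = (-0.08012 + 0.9197i)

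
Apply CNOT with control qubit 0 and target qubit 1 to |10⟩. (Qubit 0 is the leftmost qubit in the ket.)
|11⟩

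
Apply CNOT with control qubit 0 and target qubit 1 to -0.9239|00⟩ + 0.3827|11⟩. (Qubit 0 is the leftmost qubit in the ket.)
-0.9239|00⟩ + 0.3827|10⟩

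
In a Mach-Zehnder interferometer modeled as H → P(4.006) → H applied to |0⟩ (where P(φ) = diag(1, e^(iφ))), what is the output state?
(0.1755 - 0.3804i)|0⟩ + (0.8245 + 0.3804i)|1⟩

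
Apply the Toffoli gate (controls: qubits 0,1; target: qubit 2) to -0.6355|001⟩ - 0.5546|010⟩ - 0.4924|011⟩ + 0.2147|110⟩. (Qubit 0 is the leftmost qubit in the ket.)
-0.6355|001⟩ - 0.5546|010⟩ - 0.4924|011⟩ + 0.2147|111⟩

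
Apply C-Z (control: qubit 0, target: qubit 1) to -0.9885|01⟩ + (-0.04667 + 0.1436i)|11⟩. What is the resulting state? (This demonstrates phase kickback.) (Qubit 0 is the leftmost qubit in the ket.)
-0.9885|01⟩ + (0.04667 - 0.1436i)|11⟩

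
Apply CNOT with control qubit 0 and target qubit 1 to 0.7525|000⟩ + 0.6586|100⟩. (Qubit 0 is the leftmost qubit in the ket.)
0.7525|000⟩ + 0.6586|110⟩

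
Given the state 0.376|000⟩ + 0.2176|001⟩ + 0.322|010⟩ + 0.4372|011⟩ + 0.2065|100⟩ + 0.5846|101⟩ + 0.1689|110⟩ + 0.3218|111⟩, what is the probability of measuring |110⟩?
0.02853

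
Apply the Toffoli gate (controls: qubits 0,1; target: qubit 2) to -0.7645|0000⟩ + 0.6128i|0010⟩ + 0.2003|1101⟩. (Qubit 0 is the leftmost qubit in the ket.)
-0.7645|0000⟩ + 0.6128i|0010⟩ + 0.2003|1111⟩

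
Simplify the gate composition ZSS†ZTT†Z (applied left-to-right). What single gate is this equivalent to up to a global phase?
Z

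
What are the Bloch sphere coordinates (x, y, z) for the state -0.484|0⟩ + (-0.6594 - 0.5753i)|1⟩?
(0.6383, 0.5569, -0.5315)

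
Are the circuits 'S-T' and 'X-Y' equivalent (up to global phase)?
No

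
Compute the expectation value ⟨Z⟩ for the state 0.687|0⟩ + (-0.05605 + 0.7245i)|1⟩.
-0.05607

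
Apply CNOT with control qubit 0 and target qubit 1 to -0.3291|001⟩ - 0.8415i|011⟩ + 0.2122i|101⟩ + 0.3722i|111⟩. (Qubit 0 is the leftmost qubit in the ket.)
-0.3291|001⟩ - 0.8415i|011⟩ + 0.3722i|101⟩ + 0.2122i|111⟩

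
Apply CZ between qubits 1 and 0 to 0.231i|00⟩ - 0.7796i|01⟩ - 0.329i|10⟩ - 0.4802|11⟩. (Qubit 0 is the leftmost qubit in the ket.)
0.231i|00⟩ - 0.7796i|01⟩ - 0.329i|10⟩ + 0.4802|11⟩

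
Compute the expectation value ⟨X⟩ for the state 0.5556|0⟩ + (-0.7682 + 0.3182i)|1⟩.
-0.8536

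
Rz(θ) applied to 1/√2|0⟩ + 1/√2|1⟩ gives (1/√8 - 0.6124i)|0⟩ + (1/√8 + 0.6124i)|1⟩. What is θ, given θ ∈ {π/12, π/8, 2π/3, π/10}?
2π/3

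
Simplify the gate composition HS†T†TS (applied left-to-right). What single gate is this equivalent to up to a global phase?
H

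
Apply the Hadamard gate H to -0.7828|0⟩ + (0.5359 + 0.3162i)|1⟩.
(-0.1746 + 0.2236i)|0⟩ + (-0.9325 - 0.2236i)|1⟩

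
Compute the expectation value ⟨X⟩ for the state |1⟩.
0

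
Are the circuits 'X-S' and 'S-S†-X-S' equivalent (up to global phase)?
Yes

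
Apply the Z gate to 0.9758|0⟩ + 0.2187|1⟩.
0.9758|0⟩ - 0.2187|1⟩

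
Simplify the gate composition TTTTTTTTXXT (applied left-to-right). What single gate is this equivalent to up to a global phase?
T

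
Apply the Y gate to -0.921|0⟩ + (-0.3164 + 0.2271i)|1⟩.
(0.2271 + 0.3164i)|0⟩ - 0.921i|1⟩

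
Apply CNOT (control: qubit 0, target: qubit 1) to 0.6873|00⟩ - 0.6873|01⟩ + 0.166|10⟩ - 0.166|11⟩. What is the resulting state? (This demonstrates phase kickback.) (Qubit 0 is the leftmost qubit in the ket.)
0.6873|00⟩ - 0.6873|01⟩ - 0.166|10⟩ + 0.166|11⟩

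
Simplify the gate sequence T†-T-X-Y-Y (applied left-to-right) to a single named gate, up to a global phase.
X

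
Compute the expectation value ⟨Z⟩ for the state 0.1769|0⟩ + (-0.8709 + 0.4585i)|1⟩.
-0.9374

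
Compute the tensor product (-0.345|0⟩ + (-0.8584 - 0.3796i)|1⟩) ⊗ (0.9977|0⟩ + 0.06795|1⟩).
-0.3442|00⟩ - 0.02344|01⟩ + (-0.8564 - 0.3787i)|10⟩ + (-0.05833 - 0.02579i)|11⟩

amp(|b₁b₂…⟩) = product of the factor amplitudes for bits b₁, b₂, …; only kets whose every factor amplitude is nonzero survive.
|00⟩: (-0.345)(0.9977) = -0.3442
|01⟩: (-0.345)(0.06795) = -0.02344
|10⟩: (-0.8584 - 0.3796i)(0.9977) = (-0.8564 - 0.3787i)
|11⟩: (-0.8584 - 0.3796i)(0.06795) = (-0.05833 - 0.02579i)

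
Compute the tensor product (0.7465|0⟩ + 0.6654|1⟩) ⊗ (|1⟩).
0.7465|01⟩ + 0.6654|11⟩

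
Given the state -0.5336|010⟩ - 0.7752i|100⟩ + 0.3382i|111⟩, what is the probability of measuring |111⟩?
0.1144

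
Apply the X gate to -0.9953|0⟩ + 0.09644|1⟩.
0.09644|0⟩ - 0.9953|1⟩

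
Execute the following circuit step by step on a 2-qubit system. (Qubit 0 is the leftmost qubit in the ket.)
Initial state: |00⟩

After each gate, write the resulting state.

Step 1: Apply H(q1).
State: 1/√2|00⟩ + 1/√2|01⟩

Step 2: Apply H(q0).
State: 1/2|00⟩ + 1/2|01⟩ + 1/2|10⟩ + 1/2|11⟩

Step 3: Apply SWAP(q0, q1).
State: 1/2|00⟩ + 1/2|01⟩ + 1/2|10⟩ + 1/2|11⟩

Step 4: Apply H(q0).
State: 1/√2|00⟩ + 1/√2|01⟩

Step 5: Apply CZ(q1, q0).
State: 1/√2|00⟩ + 1/√2|01⟩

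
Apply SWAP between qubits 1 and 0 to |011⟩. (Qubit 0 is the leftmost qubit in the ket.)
|101⟩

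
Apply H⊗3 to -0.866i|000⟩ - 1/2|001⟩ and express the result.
(-0.1768 - 0.3062i)|000⟩ + (0.1768 - 0.3062i)|001⟩ + (-0.1768 - 0.3062i)|010⟩ + (0.1768 - 0.3062i)|011⟩ + (-0.1768 - 0.3062i)|100⟩ + (0.1768 - 0.3062i)|101⟩ + (-0.1768 - 0.3062i)|110⟩ + (0.1768 - 0.3062i)|111⟩

H⊗3 gives amp(|y⟩) = (1/2√2) Σ_x (−1)^(x·y) amp(|x⟩), where x·y is the number of positions in which both x and y have a 1.
|000⟩: (-0.866i - 1/2)/(2√2) = (-0.1768 - 0.3062i)
|001⟩: (-0.866i + 1/2)/(2√2) = (0.1768 - 0.3062i)
|010⟩: (-0.866i - 1/2)/(2√2) = (-0.1768 - 0.3062i)
|011⟩: (-0.866i + 1/2)/(2√2) = (0.1768 - 0.3062i)
|100⟩: (-0.866i - 1/2)/(2√2) = (-0.1768 - 0.3062i)
|101⟩: (-0.866i + 1/2)/(2√2) = (0.1768 - 0.3062i)
|110⟩: (-0.866i - 1/2)/(2√2) = (-0.1768 - 0.3062i)
|111⟩: (-0.866i + 1/2)/(2√2) = (0.1768 - 0.3062i)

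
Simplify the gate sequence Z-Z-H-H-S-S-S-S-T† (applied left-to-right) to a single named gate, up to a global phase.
T†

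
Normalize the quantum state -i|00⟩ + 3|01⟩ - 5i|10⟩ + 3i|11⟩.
-0.1508i|00⟩ + 0.4523|01⟩ - 0.7538i|10⟩ + 0.4523i|11⟩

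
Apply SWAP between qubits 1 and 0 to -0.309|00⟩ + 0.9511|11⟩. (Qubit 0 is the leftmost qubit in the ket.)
-0.309|00⟩ + 0.9511|11⟩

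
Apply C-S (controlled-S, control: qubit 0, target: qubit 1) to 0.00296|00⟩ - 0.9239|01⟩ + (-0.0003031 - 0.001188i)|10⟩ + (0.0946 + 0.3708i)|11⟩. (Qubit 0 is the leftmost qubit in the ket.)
0.00296|00⟩ - 0.9239|01⟩ + (-0.0003031 - 0.001188i)|10⟩ + (-0.3708 + 0.0946i)|11⟩

C-S leaves the control-|0⟩ kets |00⟩, |01⟩ unchanged and applies S to qubit 1 on the control-|1⟩ pair (|10⟩, |11⟩).
S = [[1, 0], [0, i]].
With a = amp(|10⟩) = (-0.0003031 - 0.001188i) and b = amp(|11⟩) = (0.0946 + 0.3708i):
new amp(|10⟩) = (1)·a = (-0.0003031 - 0.001188i)
new amp(|11⟩) = (i)·b = (-0.3708 + 0.0946i)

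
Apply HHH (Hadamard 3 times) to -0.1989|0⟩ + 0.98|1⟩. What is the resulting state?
0.5523|0⟩ - 0.8336|1⟩

H² = I, so H^3 = H: a single Hadamard. With (a, b) = (-0.1989, 0.98), H gives ((a + b)/√2, (a − b)/√2) = (0.5523, -0.8336).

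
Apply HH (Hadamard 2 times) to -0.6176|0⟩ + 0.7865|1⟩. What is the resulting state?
-0.6176|0⟩ + 0.7865|1⟩

H² = I, so an even number of Hadamards cancels: H^2 = I and the state is unchanged.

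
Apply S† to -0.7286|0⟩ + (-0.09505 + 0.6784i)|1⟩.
-0.7286|0⟩ + (0.6784 + 0.09505i)|1⟩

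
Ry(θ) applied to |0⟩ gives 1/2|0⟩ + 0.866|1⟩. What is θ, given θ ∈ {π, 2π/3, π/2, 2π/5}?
2π/3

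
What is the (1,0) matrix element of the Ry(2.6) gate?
0.9636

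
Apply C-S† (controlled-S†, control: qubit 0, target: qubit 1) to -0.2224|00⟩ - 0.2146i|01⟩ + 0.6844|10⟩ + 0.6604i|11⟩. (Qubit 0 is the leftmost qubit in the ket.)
-0.2224|00⟩ - 0.2146i|01⟩ + 0.6844|10⟩ + 0.6604|11⟩

C-S† leaves the control-|0⟩ kets |00⟩, |01⟩ unchanged and applies S† to qubit 1 on the control-|1⟩ pair (|10⟩, |11⟩).
S† = [[1, 0], [0, -i]].
With a = amp(|10⟩) = 0.6844 and b = amp(|11⟩) = 0.6604i:
new amp(|10⟩) = (1)·a = 0.6844
new amp(|11⟩) = (-i)·b = 0.6604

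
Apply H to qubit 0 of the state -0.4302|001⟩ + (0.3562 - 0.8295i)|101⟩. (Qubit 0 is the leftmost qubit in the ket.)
(-0.05233 - 0.5865i)|001⟩ + (-0.5561 + 0.5865i)|101⟩

H on qubit 0 mixes each pair of kets that differ only in qubit 0: amplitudes (a, b) of (|…0…⟩, |…1…⟩) become ((a + b)/√2, (a − b)/√2). Kets absent from the input have amplitude 0.
(|001⟩, |101⟩): (a, b) = (-0.4302, (0.3562 - 0.8295i)) → ((-0.05233 - 0.5865i), (-0.5561 + 0.5865i))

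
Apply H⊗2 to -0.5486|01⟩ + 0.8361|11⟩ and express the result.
0.1438|00⟩ - 0.1438|01⟩ - 0.6924|10⟩ + 0.6924|11⟩

H⊗2 gives amp(|y⟩) = (1/2) Σ_x (−1)^(x·y) amp(|x⟩), where x·y is the number of positions in which both x and y have a 1.
|00⟩: (-0.5486 + 0.8361)/2 = 0.1438
|01⟩: (0.5486 - 0.8361)/2 = -0.1438
|10⟩: (-0.5486 - 0.8361)/2 = -0.6924
|11⟩: (0.5486 + 0.8361)/2 = 0.6924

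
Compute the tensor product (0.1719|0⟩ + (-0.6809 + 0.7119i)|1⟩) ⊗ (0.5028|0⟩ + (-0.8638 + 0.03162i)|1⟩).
0.08643|00⟩ + (-0.1485 + 0.005435i)|01⟩ + (-0.3424 + 0.3579i)|10⟩ + (0.5657 - 0.6365i)|11⟩

amp(|b₁b₂…⟩) = product of the factor amplitudes for bits b₁, b₂, …; only kets whose every factor amplitude is nonzero survive.
|00⟩: (0.1719)(0.5028) = 0.08643
|01⟩: (0.1719)(-0.8638 + 0.03162i) = (-0.1485 + 0.005435i)
|10⟩: (-0.6809 + 0.7119i)(0.5028) = (-0.3424 + 0.3579i)
|11⟩: (-0.6809 + 0.7119i)(-0.8638 + 0.03162i) = (0.5657 - 0.6365i)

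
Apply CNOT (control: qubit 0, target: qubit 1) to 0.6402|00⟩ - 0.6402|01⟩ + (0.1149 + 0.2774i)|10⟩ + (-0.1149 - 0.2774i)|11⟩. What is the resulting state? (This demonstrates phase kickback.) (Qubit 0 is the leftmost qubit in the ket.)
0.6402|00⟩ - 0.6402|01⟩ + (-0.1149 - 0.2774i)|10⟩ + (0.1149 + 0.2774i)|11⟩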